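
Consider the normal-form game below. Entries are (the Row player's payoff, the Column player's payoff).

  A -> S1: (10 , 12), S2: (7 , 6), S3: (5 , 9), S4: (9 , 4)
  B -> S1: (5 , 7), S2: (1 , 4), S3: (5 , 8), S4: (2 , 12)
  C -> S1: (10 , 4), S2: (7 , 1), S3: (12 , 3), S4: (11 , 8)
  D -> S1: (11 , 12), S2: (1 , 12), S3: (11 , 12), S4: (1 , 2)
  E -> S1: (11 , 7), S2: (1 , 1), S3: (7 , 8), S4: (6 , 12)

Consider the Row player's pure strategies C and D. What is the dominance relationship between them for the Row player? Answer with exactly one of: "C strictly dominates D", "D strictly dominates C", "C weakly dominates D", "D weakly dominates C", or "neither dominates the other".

C's payoffs vs D's, by the Column player's action — S1: 10<11, S2: 7>1, S3: 12>11, S4: 11>1.
C does better at S2, S3, S4 but worse at S1; neither strategy dominates the other.

neither dominates the other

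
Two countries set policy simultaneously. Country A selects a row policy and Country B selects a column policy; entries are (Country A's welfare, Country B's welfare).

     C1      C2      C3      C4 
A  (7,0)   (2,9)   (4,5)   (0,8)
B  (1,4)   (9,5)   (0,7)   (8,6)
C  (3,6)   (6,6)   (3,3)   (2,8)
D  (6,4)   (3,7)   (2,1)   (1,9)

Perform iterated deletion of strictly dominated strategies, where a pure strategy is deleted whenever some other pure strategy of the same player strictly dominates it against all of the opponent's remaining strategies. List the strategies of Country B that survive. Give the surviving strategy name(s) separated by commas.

Country B's strategy C1 is strictly dominated by C4 (A: 8>0, B: 6>4, C: 8>6, D: 9>4) and is removed.
For Country A, C strictly dominates D on the remaining columns (C2: 6>3, C3: 3>2, C4: 2>1); eliminate D.
Among the remaining strategies, none is strictly dominated by another pure strategy of the same player, so the elimination stops.
Surviving strategies — Country A: {A, B, C}; Country B: {C2, C3, C4}.

C2, C3, C4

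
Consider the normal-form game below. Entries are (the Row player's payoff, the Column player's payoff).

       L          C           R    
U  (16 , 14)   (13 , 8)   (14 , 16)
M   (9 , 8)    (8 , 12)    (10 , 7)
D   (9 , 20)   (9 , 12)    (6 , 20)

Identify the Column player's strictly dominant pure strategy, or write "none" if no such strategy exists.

none

L fails to dominate C at M (8<12).
C fails to dominate L at U (8<14).
R fails to dominate L at M (7<8).
No single strategy dominates all the others.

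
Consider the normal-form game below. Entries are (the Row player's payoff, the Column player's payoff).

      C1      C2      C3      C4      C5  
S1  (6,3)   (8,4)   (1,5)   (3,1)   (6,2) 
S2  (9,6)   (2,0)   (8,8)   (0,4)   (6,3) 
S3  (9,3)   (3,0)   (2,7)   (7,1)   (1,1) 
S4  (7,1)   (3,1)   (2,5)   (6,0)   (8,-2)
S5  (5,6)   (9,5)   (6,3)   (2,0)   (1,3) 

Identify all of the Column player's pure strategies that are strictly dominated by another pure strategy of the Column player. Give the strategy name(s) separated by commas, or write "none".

C1: no other strategy beats it everywhere (C2 at S2 (6>0); C3 at S5 (6>3); C4 at S1 (3>1); C5 at S1 (3>2)).
Nothing dominates C2: C1 at S1 (4>3); C3 at S5 (5>3); C4 at S1 (4>1); C5 at S1 (4>2).
C3 is not dominated — it holds its own against C1 at S1 (5>3); C2 at S1 (5>4); C4 at S1 (5>1); C5 at S1 (5>2).
C4: dominated, since C1 does at least as well everywhere (S1: 3>1, S2: 6>4, S3: 3>1, S4: 1>0, S5: 6>0).
C1 strictly dominates C5 — S1: 3>2, S2: 6>3, S3: 3>1, S4: 1>-2, S5: 6>3.

C4, C5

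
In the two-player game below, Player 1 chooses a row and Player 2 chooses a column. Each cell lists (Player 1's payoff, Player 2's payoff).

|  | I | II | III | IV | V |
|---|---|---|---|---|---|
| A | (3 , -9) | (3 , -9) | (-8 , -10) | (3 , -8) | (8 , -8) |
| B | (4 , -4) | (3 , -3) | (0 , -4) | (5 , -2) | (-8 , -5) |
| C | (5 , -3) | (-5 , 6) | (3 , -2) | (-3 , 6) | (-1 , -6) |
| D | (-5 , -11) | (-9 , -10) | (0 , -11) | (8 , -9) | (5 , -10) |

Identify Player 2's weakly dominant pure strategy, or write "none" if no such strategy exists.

IV vs I: A: -8>-9, B: -2>-4, C: 6>-3, D: -9>-11.
IV vs II: A: -8>-9, B: -2>-3, C: 6=6, D: -9>-10.
IV vs III: A: -8>-10, B: -2>-4, C: 6>-2, D: -9>-11.
IV vs V: A: -8=-8, B: -2>-5, C: 6>-6, D: -9>-10.
IV is at least as good as every other strategy against every opponent action, so it is weakly dominant.

IV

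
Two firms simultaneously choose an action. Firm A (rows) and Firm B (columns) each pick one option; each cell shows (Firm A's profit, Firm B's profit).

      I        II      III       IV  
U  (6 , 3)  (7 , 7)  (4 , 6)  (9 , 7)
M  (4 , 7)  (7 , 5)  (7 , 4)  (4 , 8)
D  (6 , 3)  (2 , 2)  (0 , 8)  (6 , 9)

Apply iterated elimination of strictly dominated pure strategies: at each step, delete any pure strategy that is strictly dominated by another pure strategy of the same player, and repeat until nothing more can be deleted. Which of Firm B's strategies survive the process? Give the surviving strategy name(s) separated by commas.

II, IV

Column I is eliminated: IV beats it against every remaining row (U: 7>3, M: 8>7, D: 9>3).
Row D is eliminated: U beats it against every remaining column (II: 7>2, III: 4>0, IV: 9>6).
For Firm B, II strictly dominates III on the remaining rows (U: 7>6, M: 5>4); eliminate III.
Among the remaining strategies, none is strictly dominated by another pure strategy of the same player, so the elimination stops.
Surviving strategies — Firm A: {U, M}; Firm B: {II, IV}.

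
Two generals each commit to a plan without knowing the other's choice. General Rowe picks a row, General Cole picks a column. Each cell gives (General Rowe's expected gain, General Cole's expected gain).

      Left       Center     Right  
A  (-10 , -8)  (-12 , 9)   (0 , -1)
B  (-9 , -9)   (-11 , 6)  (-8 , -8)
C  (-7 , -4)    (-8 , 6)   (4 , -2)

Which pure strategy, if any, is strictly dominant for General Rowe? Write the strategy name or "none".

C

C vs A: Left: -7>-10, Center: -8>-12, Right: 4>0.
C vs B: Left: -7>-9, Center: -8>-11, Right: 4>-8.
C strictly beats every other strategy against every opponent action, so it is strictly dominant.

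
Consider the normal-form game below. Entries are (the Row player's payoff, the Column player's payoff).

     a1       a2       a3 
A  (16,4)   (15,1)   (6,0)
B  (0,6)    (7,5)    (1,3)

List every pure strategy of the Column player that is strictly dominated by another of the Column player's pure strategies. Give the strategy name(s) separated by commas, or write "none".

Nothing dominates a1: a2 at A (4>1); a3 at A (4>0).
a2 is strictly dominated by a1 (A: 4>1, B: 6>5).
a3: dominated, since a1 does at least as well everywhere (A: 4>0, B: 6>3).

a2, a3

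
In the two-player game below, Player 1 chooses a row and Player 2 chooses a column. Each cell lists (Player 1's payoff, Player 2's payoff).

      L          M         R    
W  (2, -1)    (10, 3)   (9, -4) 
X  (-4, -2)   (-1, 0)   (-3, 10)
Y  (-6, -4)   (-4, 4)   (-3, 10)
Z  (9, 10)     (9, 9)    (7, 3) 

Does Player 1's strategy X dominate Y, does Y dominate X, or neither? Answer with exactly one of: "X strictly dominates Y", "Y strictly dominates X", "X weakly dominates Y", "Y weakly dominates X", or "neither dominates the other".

X weakly dominates Y

Compare X to Y across each choice by Player 2: L: -4>-6, M: -1>-4, R: -3=-3.
X is at least as good everywhere and strictly better somewhere (tied only at R), so X weakly but not strictly dominates Y.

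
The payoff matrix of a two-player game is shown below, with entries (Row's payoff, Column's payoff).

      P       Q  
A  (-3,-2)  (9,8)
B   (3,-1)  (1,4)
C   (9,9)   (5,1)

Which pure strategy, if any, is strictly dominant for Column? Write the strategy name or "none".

none

P fails to dominate Q at A (-2<8).
Q fails to dominate P at C (1<9).
No single strategy dominates all the others.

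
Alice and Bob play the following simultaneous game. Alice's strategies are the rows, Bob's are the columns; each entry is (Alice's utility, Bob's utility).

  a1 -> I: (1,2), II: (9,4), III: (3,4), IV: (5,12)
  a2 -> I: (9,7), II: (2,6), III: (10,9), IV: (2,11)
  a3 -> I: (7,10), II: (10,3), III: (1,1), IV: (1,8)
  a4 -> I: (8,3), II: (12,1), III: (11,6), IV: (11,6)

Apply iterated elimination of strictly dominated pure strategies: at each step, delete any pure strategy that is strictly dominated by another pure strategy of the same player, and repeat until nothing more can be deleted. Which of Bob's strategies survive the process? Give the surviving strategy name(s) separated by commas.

Alice's strategy a1 is strictly dominated by a4 (I: 8>1, II: 12>9, III: 11>3, IV: 11>5) and is removed.
Row a3 is eliminated: a4 beats it against every remaining column (I: 8>7, II: 12>10, III: 11>1, IV: 11>1).
Bob's strategy I is strictly dominated by III (a2: 9>7, a4: 6>3) and is removed.
Alice's strategy a2 is strictly dominated by a4 (II: 12>2, III: 11>10, IV: 11>2) and is removed.
Column II is eliminated: III beats it against every remaining row (a4: 6>1).
Among the remaining strategies, none is strictly dominated by another pure strategy of the same player, so the elimination stops.
Surviving strategies — Alice: {a4}; Bob: {III, IV}.

III, IV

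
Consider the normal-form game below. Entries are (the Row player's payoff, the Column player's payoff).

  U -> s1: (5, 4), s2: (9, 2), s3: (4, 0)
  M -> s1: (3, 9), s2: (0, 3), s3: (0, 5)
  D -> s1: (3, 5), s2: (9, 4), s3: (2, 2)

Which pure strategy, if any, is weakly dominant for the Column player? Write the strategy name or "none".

s1 vs s2: U: 4>2, M: 9>3, D: 5>4.
s1 vs s3: U: 4>0, M: 9>5, D: 5>2.
s1 is at least as good as every other strategy against every opponent action, so it is weakly dominant.

s1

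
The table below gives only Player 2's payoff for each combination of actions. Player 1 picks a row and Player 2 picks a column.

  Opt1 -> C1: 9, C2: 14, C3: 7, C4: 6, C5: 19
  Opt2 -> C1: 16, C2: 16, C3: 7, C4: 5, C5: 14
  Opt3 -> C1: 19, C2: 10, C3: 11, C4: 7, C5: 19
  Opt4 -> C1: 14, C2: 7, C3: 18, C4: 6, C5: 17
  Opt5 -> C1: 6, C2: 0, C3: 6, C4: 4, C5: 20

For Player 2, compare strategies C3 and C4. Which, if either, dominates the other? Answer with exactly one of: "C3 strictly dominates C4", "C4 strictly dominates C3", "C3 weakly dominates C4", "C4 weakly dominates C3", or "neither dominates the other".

C3 strictly dominates C4

Compare C3 to C4 across each choice by Player 1: Opt1: 7>6, Opt2: 7>5, Opt3: 11>7, Opt4: 18>6, Opt5: 6>4.
C3 gives a strictly higher payoff against each choice by Player 1, so C3 strictly dominates C4.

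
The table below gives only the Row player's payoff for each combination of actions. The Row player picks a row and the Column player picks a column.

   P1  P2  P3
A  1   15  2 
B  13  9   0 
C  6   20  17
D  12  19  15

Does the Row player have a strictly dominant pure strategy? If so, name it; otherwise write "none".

none

A fails to dominate B at P1 (1<13).
B fails to dominate A at P2 (9<15).
C fails to dominate B at P1 (6<13).
D fails to dominate B at P1 (12<13).
No single strategy dominates all the others.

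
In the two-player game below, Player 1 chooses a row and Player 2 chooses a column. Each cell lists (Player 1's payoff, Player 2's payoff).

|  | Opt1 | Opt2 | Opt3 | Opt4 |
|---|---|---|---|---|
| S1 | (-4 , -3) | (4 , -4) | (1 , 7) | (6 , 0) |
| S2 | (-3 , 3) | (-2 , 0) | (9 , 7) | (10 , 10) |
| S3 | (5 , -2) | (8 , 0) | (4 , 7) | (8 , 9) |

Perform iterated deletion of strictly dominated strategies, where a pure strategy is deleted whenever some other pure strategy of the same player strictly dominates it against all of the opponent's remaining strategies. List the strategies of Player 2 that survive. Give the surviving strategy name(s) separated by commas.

Opt4

For Player 1, S3 strictly dominates S1 on the remaining columns (Opt1: 5>-4, Opt2: 8>4, Opt3: 4>1, Opt4: 8>6); eliminate S1.
For Player 2, Opt3 strictly dominates Opt1 on the remaining rows (S2: 7>3, S3: 7>-2); eliminate Opt1.
Column Opt2 is eliminated: Opt3 beats it against every remaining row (S2: 7>0, S3: 7>0).
Player 1's strategy S3 is strictly dominated by S2 (Opt3: 9>4, Opt4: 10>8) and is removed.
Column Opt3 is eliminated: Opt4 beats it against every remaining row (S2: 10>7).
Among the remaining strategies, none is strictly dominated by another pure strategy of the same player, so the elimination stops.
Surviving strategies — Player 1: {S2}; Player 2: {Opt4}.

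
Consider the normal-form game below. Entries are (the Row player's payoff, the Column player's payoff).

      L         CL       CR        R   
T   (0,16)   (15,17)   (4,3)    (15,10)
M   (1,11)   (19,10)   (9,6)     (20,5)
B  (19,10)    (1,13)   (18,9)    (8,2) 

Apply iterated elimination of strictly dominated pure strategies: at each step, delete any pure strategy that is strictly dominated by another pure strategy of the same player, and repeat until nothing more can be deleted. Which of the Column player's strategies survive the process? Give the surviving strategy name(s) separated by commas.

For the Row player, M strictly dominates T on the remaining columns (L: 1>0, CL: 19>15, CR: 9>4, R: 20>15); eliminate T.
For the Column player, L strictly dominates CR on the remaining rows (M: 11>6, B: 10>9); eliminate CR.
The Column player's strategy R is strictly dominated by L (M: 11>5, B: 10>2) and is removed.
Among the remaining strategies, none is strictly dominated by another pure strategy of the same player, so the elimination stops.
Surviving strategies — the Row player: {M, B}; the Column player: {L, CL}.

L, CL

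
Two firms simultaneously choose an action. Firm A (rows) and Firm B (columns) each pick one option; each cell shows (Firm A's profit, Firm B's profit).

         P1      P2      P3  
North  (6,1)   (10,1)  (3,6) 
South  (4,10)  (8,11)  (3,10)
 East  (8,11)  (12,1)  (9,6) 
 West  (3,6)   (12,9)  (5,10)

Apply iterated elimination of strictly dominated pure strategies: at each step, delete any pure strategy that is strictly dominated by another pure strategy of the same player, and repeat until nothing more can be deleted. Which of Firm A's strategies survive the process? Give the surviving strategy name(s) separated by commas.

Row North is eliminated: East beats it against every remaining column (P1: 8>6, P2: 12>10, P3: 9>3).
Row South is eliminated: East beats it against every remaining column (P1: 8>4, P2: 12>8, P3: 9>3).
For Firm B, P3 strictly dominates P2 on the remaining rows (East: 6>1, West: 10>9); eliminate P2.
Firm A's strategy West is strictly dominated by East (P1: 8>3, P3: 9>5) and is removed.
Column P3 is eliminated: P1 beats it against every remaining row (East: 11>6).
Among the remaining strategies, none is strictly dominated by another pure strategy of the same player, so the elimination stops.
Surviving strategies — Firm A: {East}; Firm B: {P1}.

East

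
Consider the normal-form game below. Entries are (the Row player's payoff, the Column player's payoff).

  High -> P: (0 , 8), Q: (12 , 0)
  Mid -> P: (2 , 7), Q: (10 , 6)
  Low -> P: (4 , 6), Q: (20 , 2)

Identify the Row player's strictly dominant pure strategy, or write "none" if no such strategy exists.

Low vs High: P: 4>0, Q: 20>12.
Low vs Mid: P: 4>2, Q: 20>10.
Low strictly beats every other strategy against every opponent action, so it is strictly dominant.

Low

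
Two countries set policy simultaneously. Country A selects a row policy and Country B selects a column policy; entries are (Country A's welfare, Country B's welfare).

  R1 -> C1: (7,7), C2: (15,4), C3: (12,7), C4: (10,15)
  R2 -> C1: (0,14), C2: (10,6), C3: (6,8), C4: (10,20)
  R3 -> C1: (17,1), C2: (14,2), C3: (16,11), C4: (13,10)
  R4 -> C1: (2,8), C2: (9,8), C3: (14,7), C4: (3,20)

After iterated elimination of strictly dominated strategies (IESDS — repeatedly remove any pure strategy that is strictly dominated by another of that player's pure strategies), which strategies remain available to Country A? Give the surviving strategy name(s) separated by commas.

R3

Country A's strategy R2 is strictly dominated by R3 (C1: 17>0, C2: 14>10, C3: 16>6, C4: 13>10) and is removed.
Country A's strategy R4 is strictly dominated by R3 (C1: 17>2, C2: 14>9, C3: 16>14, C4: 13>3) and is removed.
Column C1 is eliminated: C4 beats it against every remaining row (R1: 15>7, R3: 10>1).
Column C2 is eliminated: C3 beats it against every remaining row (R1: 7>4, R3: 11>2).
Row R1 is eliminated: R3 beats it against every remaining column (C3: 16>12, C4: 13>10).
Country B's strategy C4 is strictly dominated by C3 (R3: 11>10) and is removed.
Among the remaining strategies, none is strictly dominated by another pure strategy of the same player, so the elimination stops.
Surviving strategies — Country A: {R3}; Country B: {C3}.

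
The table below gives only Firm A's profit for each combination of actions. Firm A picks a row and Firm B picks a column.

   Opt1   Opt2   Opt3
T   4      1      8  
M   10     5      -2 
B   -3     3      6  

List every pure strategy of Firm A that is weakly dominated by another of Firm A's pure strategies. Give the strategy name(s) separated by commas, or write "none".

none

T: no other strategy beats it everywhere (M at Opt3 (8>-2); B at Opt1 (4>-3)).
M: no other strategy beats it everywhere (T at Opt1 (10>4); B at Opt1 (10>-3)).
B is not dominated — it holds its own against T at Opt2 (3>1); M at Opt3 (6>-2).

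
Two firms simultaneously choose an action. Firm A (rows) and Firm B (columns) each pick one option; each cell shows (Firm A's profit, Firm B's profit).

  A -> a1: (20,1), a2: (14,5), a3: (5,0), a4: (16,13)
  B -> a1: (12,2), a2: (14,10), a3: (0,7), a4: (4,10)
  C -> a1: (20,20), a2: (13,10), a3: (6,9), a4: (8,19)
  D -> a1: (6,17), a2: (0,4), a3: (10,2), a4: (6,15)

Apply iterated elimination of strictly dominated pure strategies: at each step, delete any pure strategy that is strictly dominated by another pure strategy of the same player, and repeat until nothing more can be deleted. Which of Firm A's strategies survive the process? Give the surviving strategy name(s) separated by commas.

A, B, C

Column a3 is eliminated: a2 beats it against every remaining row (A: 5>0, B: 10>7, C: 10>9, D: 4>2).
Row D is eliminated: A beats it against every remaining column (a1: 20>6, a2: 14>0, a4: 16>6).
Among the remaining strategies, none is strictly dominated by another pure strategy of the same player, so the elimination stops.
Surviving strategies — Firm A: {A, B, C}; Firm B: {a1, a2, a4}.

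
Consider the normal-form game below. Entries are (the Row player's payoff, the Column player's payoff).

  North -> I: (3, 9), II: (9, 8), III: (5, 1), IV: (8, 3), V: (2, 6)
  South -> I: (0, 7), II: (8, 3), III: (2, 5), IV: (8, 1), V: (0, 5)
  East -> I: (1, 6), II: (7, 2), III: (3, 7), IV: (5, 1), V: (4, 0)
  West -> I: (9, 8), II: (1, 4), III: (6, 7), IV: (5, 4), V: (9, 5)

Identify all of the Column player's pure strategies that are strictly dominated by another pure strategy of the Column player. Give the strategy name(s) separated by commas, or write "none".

II, IV, V

I is not dominated — it holds its own against II at North (9>8); III at North (9>1); IV at North (9>3); V at North (9>6).
I strictly dominates II — North: 9>8, South: 7>3, East: 6>2, West: 8>4.
III is not dominated — it holds its own against I at East (7>6); II at South (5>3); IV at South (5>1); V at South (5=5).
IV is strictly dominated by I (North: 9>3, South: 7>1, East: 6>1, West: 8>4).
V: dominated, since I does at least as well everywhere (North: 9>6, South: 7>5, East: 6>0, West: 8>5).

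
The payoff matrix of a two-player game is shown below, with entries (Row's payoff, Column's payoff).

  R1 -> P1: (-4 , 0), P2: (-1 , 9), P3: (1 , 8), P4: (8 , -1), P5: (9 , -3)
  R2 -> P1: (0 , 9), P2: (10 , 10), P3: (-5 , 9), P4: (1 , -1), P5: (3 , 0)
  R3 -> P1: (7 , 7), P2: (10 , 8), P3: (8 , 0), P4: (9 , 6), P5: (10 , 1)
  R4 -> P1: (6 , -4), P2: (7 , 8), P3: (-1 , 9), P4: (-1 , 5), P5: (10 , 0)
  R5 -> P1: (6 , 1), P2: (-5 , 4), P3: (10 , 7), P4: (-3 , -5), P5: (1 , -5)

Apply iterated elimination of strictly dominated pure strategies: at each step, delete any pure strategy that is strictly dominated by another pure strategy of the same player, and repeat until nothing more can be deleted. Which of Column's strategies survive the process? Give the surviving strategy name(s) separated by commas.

Row's strategy R1 is strictly dominated by R3 (P1: 7>-4, P2: 10>-1, P3: 8>1, P4: 9>8, P5: 10>9) and is removed.
Column's strategy P1 is strictly dominated by P2 (R2: 10>9, R3: 8>7, R4: 8>-4, R5: 4>1) and is removed.
Column's strategy P4 is strictly dominated by P2 (R2: 10>-1, R3: 8>6, R4: 8>5, R5: 4>-5) and is removed.
Column's strategy P5 is strictly dominated by P2 (R2: 10>0, R3: 8>1, R4: 8>0, R5: 4>-5) and is removed.
Row's strategy R4 is strictly dominated by R3 (P2: 10>7, P3: 8>-1) and is removed.
Among the remaining strategies, none is strictly dominated by another pure strategy of the same player, so the elimination stops.
Surviving strategies — Row: {R2, R3, R5}; Column: {P2, P3}.

P2, P3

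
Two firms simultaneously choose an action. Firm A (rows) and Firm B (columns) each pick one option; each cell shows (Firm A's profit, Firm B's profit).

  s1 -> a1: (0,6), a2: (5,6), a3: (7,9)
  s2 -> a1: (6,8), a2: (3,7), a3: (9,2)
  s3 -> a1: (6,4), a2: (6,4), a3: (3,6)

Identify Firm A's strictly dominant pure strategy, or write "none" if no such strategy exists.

none

s1 fails to dominate s2 at a1 (0<6).
s2 fails to dominate s1 at a2 (3<5).
s3 fails to dominate s1 at a3 (3<7).
No single strategy dominates all the others.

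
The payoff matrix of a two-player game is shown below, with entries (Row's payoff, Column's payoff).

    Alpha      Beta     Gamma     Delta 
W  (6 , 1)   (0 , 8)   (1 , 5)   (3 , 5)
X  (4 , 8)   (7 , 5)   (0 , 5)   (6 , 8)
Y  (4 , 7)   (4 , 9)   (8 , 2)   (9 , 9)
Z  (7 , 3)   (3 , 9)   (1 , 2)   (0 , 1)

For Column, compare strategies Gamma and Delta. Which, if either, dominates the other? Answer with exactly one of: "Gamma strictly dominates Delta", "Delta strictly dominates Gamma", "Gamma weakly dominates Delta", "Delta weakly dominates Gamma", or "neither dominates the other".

neither dominates the other

Gamma's payoffs vs Delta's, by Row's action — W: 5=5, X: 5<8, Y: 2<9, Z: 2>1.
Gamma does better at Z but worse at X, Y; neither strategy dominates the other.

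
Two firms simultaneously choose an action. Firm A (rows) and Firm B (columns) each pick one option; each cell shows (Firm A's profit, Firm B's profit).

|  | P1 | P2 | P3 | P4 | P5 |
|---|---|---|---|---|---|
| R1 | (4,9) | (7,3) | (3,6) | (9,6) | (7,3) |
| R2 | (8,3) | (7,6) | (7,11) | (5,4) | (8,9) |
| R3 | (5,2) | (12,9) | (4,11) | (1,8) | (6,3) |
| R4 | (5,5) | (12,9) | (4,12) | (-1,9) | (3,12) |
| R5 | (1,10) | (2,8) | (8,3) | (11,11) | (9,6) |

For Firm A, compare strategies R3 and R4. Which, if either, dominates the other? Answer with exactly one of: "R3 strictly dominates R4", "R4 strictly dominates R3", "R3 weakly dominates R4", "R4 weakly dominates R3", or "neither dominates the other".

Compare R3 to R4 across each opponent action: P1: 5=5, P2: 12=12, P3: 4=4, P4: 1>-1, P5: 6>3.
R3 is at least as good everywhere and strictly better somewhere (tied only at P1, P2, P3), so R3 weakly but not strictly dominates R4.

R3 weakly dominates R4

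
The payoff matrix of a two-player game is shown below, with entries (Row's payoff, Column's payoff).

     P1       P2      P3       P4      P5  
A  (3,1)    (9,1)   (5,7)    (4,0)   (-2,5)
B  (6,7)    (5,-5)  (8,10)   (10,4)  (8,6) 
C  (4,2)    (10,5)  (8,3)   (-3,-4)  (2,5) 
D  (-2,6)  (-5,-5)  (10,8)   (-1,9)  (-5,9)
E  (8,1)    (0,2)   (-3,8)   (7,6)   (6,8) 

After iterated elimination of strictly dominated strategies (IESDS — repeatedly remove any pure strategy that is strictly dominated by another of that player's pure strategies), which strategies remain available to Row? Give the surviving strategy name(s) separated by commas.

A, B, C, D

Column's strategy P1 is strictly dominated by P3 (A: 7>1, B: 10>7, C: 3>2, D: 8>6, E: 8>1) and is removed.
Row's strategy E is strictly dominated by B (P2: 5>0, P3: 8>-3, P4: 10>7, P5: 8>6) and is removed.
Among the remaining strategies, none is strictly dominated by another pure strategy of the same player, so the elimination stops.
Surviving strategies — Row: {A, B, C, D}; Column: {P2, P3, P4, P5}.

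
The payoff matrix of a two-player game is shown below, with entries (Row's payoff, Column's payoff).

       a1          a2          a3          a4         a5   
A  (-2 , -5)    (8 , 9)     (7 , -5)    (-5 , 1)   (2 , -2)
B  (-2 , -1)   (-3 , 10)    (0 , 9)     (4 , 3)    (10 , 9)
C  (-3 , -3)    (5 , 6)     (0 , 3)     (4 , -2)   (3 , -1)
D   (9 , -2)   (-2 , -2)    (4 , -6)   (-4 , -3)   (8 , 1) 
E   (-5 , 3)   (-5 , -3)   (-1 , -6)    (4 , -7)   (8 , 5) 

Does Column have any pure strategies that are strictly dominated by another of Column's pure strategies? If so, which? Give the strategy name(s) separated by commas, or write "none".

a1, a3, a4

a5 strictly dominates a1 — A: -2>-5, B: 9>-1, C: -1>-3, D: 1>-2, E: 5>3.
Nothing dominates a2: a1 at A (9>-5); a3 at A (9>-5); a4 at A (9>1); a5 at A (9>-2).
a2 strictly dominates a3 — A: 9>-5, B: 10>9, C: 6>3, D: -2>-6, E: -3>-6.
a4: dominated, since a2 does at least as well everywhere (A: 9>1, B: 10>3, C: 6>-2, D: -2>-3, E: -3>-7).
a5 is not dominated — it holds its own against a1 at A (-2>-5); a2 at D (1>-2); a3 at A (-2>-5); a4 at B (9>3).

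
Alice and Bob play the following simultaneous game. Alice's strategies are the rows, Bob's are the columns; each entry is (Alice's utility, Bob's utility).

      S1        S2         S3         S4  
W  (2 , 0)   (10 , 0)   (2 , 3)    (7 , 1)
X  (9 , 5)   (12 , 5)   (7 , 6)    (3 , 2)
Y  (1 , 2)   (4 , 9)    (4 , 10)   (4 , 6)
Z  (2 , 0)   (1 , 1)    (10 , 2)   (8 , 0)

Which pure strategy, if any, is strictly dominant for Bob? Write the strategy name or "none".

S3

S3 vs S1: W: 3>0, X: 6>5, Y: 10>2, Z: 2>0.
S3 vs S2: W: 3>0, X: 6>5, Y: 10>9, Z: 2>1.
S3 vs S4: W: 3>1, X: 6>2, Y: 10>6, Z: 2>0.
S3 strictly beats every other strategy against every opponent action, so it is strictly dominant.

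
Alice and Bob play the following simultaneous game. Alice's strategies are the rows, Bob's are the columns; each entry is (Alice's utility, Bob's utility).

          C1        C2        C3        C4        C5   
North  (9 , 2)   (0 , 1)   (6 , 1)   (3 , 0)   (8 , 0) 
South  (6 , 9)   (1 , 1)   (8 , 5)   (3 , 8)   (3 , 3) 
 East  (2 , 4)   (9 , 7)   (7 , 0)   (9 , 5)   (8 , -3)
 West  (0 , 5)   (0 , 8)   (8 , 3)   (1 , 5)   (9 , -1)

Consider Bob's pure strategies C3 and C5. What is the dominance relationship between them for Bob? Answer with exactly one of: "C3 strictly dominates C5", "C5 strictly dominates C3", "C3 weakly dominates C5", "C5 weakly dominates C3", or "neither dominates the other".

Compare C3 to C5 across each choice by Alice: North: 1>0, South: 5>3, East: 0>-3, West: 3>-1.
C3 gives a strictly higher payoff against each choice by Alice, so C3 strictly dominates C5.

C3 strictly dominates C5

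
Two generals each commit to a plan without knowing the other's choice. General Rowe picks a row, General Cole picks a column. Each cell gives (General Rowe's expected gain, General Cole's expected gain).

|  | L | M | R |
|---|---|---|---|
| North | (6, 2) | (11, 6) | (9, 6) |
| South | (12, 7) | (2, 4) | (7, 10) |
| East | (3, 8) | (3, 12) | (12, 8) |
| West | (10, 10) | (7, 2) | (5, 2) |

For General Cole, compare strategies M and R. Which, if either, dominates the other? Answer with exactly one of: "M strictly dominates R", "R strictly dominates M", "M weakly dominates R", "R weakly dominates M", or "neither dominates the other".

neither dominates the other

M's payoffs vs R's, by General Rowe's action — North: 6=6, South: 4<10, East: 12>8, West: 2=2.
M does better at East but worse at South; neither strategy dominates the other.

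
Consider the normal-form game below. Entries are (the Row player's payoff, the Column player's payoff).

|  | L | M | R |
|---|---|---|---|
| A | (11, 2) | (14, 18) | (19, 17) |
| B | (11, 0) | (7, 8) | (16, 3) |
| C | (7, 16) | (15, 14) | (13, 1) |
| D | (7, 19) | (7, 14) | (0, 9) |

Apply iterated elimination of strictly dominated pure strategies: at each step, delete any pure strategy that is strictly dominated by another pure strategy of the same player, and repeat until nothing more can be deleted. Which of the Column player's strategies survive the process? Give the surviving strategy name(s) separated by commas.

Row D is eliminated: A beats it against every remaining column (L: 11>7, M: 14>7, R: 19>0).
Column R is eliminated: M beats it against every remaining row (A: 18>17, B: 8>3, C: 14>1).
Among the remaining strategies, none is strictly dominated by another pure strategy of the same player, so the elimination stops.
Surviving strategies — the Row player: {A, B, C}; the Column player: {L, M}.

L, M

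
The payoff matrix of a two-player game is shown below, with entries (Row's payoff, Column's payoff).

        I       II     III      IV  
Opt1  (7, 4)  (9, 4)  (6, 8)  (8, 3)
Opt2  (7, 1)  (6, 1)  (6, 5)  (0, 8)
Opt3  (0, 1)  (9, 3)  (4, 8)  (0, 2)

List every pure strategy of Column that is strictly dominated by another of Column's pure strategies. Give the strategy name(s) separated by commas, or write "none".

I is strictly dominated by III (Opt1: 8>4, Opt2: 5>1, Opt3: 8>1).
II: dominated, since III does at least as well everywhere (Opt1: 8>4, Opt2: 5>1, Opt3: 8>3).
III: no other strategy beats it everywhere (I at Opt1 (8>4); II at Opt1 (8>4); IV at Opt1 (8>3)).
IV is not dominated — it holds its own against I at Opt2 (8>1); II at Opt2 (8>1); III at Opt2 (8>5).

I, II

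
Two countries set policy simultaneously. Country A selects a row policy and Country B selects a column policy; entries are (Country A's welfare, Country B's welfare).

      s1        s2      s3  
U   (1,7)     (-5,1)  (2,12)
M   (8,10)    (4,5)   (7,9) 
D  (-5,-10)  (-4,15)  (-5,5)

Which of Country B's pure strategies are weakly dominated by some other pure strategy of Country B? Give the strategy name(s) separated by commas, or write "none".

s1 is not dominated — it holds its own against s2 at U (7>1); s3 at M (10>9).
s2: no other strategy beats it everywhere (s1 at D (15>-10); s3 at D (15>5)).
s3 is not dominated — it holds its own against s1 at U (12>7); s2 at U (12>1).

none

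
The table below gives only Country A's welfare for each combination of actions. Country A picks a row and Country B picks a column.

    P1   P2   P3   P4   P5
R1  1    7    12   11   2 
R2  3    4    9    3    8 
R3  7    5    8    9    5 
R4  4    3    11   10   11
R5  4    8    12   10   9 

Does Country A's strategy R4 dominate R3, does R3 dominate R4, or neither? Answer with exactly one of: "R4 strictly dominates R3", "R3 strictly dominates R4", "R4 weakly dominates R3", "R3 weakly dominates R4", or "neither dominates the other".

neither dominates the other

R4's payoffs vs R3's, by Country B's action — P1: 4<7, P2: 3<5, P3: 11>8, P4: 10>9, P5: 11>5.
R4 does better at P3, P4, P5 but worse at P1, P2; neither strategy dominates the other.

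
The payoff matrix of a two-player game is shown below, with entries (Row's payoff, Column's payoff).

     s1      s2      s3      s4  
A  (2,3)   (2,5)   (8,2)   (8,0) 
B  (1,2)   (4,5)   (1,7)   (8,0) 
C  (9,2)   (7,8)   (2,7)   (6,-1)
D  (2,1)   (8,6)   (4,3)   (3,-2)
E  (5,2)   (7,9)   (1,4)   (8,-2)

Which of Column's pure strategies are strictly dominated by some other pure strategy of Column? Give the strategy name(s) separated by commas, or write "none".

s1, s4

s1: dominated, since s2 does at least as well everywhere (A: 5>3, B: 5>2, C: 8>2, D: 6>1, E: 9>2).
Nothing dominates s2: s1 at A (5>3); s3 at A (5>2); s4 at A (5>0).
s3: no other strategy beats it everywhere (s1 at B (7>2); s2 at B (7>5); s4 at A (2>0)).
s1 strictly dominates s4 — A: 3>0, B: 2>0, C: 2>-1, D: 1>-2, E: 2>-2.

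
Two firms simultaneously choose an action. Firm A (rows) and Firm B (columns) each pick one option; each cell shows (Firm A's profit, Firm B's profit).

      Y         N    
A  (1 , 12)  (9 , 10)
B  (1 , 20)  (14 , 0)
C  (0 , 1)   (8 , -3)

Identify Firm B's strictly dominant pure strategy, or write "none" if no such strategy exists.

Y

Y vs N: A: 12>10, B: 20>0, C: 1>-3.
Y strictly beats every other strategy against every opponent action, so it is strictly dominant.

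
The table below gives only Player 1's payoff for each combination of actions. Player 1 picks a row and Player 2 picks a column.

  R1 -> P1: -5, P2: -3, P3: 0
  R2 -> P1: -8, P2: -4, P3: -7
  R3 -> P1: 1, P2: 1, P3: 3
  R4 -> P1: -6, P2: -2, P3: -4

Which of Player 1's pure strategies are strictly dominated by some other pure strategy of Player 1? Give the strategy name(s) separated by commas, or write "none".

R1: dominated, since R3 does at least as well everywhere (P1: 1>-5, P2: 1>-3, P3: 3>0).
R1 strictly dominates R2 — P1: -5>-8, P2: -3>-4, P3: 0>-7.
Nothing dominates R3: R1 at P1 (1>-5); R2 at P1 (1>-8); R4 at P1 (1>-6).
R4 is strictly dominated by R3 (P1: 1>-6, P2: 1>-2, P3: 3>-4).

R1, R2, R4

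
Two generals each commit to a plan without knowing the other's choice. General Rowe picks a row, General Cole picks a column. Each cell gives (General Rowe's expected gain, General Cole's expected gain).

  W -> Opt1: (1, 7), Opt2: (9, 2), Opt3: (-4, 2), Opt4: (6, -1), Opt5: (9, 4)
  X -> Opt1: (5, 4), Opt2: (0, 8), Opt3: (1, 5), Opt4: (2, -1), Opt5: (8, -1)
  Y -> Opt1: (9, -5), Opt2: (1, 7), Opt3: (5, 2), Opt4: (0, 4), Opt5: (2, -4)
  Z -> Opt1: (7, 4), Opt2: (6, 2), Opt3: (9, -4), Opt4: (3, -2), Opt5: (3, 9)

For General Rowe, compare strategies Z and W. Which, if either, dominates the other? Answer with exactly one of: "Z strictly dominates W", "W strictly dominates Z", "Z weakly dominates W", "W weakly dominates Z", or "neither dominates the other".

neither dominates the other

Compare Z to W across each opponent action: Opt1: 7>1, Opt2: 6<9, Opt3: 9>-4, Opt4: 3<6, Opt5: 3<9.
Z does better at Opt1, Opt3 but worse at Opt2, Opt4, Opt5; neither strategy dominates the other.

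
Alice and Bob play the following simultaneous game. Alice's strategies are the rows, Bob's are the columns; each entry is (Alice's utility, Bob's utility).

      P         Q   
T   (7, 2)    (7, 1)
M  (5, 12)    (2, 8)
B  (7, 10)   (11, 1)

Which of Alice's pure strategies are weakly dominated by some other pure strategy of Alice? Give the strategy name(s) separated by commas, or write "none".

T, M

B weakly dominates T — P: 7=7, Q: 11>7.
M is weakly dominated by T (P: 7>5, Q: 7>2).
Nothing dominates B: T at Q (11>7); M at P (7>5).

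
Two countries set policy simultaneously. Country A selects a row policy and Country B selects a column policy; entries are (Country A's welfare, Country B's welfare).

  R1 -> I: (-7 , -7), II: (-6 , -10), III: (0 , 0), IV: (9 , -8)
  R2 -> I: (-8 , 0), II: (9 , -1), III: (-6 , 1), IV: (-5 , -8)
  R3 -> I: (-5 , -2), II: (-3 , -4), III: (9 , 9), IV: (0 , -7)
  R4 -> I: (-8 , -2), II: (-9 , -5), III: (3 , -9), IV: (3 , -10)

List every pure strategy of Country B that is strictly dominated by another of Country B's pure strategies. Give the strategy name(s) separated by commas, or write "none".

I is not dominated — it holds its own against II at R1 (-7>-10); III at R4 (-2>-9); IV at R1 (-7>-8).
II is strictly dominated by I (R1: -7>-10, R2: 0>-1, R3: -2>-4, R4: -2>-5).
Nothing dominates III: I at R1 (0>-7); II at R1 (0>-10); IV at R1 (0>-8).
IV: dominated, since I does at least as well everywhere (R1: -7>-8, R2: 0>-8, R3: -2>-7, R4: -2>-10).

II, IV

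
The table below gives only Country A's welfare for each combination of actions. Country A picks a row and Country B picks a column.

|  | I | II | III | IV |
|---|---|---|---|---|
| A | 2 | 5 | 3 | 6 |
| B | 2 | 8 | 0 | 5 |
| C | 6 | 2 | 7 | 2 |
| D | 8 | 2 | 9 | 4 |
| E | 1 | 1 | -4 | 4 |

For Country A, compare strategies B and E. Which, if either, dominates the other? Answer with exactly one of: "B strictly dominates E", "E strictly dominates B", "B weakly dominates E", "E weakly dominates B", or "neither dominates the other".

B's payoffs vs E's, by Country B's action — I: 2>1, II: 8>1, III: 0>-4, IV: 5>4.
B gives a strictly higher payoff against every action of Country B, so B strictly dominates E.

B strictly dominates E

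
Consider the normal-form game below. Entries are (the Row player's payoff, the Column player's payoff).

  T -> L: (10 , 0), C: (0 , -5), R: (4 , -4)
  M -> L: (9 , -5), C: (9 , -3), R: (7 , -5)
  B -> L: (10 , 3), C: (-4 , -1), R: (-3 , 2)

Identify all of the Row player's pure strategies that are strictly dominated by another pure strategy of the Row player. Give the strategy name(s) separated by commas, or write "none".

T is not dominated — it holds its own against M at L (10>9); B at L (10=10).
Nothing dominates M: T at C (9>0); B at C (9>-4).
Nothing dominates B: T at L (10=10); M at L (10>9).

none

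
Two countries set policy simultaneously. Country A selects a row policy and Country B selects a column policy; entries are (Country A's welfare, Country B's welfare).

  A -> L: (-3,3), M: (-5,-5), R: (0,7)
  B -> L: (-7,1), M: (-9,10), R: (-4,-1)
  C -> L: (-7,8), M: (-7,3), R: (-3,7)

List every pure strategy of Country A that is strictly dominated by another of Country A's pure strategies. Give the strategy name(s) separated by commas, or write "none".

A: no other strategy beats it everywhere (B at L (-3>-7); C at L (-3>-7)).
B is strictly dominated by A (L: -3>-7, M: -5>-9, R: 0>-4).
A strictly dominates C — L: -3>-7, M: -5>-7, R: 0>-3.

B, C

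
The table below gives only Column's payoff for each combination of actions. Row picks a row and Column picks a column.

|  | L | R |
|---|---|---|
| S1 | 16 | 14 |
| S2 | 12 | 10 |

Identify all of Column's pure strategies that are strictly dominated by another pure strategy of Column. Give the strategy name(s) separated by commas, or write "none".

R

Nothing dominates L: R at S1 (16>14).
R: dominated, since L does at least as well everywhere (S1: 16>14, S2: 12>10).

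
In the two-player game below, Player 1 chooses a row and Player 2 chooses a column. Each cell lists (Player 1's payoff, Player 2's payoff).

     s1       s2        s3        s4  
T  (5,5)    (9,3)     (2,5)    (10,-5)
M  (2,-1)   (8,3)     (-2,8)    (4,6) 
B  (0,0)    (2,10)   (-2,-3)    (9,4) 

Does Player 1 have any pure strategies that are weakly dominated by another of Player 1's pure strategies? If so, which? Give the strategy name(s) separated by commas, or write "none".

M, B

Nothing dominates T: M at s1 (5>2); B at s1 (5>0).
T weakly dominates M — s1: 5>2, s2: 9>8, s3: 2>-2, s4: 10>4.
T weakly dominates B — s1: 5>0, s2: 9>2, s3: 2>-2, s4: 10>9.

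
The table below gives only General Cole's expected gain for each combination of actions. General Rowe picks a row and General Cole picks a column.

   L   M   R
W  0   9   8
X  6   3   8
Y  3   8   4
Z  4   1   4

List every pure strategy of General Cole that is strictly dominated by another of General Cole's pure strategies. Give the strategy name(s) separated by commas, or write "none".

Nothing dominates L: M at X (6>3); R at Z (4=4).
M is not dominated — it holds its own against L at W (9>0); R at W (9>8).
Nothing dominates R: L at W (8>0); M at X (8>3).

none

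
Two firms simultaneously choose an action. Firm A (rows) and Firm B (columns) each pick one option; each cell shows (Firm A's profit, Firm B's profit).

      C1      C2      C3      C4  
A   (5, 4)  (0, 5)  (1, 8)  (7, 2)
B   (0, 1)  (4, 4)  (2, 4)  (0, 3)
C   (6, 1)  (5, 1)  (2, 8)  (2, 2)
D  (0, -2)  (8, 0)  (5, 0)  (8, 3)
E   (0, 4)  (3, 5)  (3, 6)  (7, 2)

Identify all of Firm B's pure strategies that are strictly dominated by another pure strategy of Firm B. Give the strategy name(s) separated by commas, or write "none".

C1: dominated, since C3 does at least as well everywhere (A: 8>4, B: 4>1, C: 8>1, D: 0>-2, E: 6>4).
C2: no other strategy beats it everywhere (C1 at A (5>4); C3 at B (4=4); C4 at A (5>2)).
C3 is not dominated — it holds its own against C1 at A (8>4); C2 at A (8>5); C4 at A (8>2).
Nothing dominates C4: C1 at B (3>1); C2 at C (2>1); C3 at D (3>0).

C1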